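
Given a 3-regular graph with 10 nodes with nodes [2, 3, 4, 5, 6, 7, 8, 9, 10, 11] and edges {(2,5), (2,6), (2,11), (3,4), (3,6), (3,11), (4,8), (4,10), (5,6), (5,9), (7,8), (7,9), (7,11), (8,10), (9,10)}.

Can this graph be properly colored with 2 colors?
The clique on vertices [2, 5, 6] has size 3 > 2, so it alone needs 3 colors.

No, G is not 2-colorable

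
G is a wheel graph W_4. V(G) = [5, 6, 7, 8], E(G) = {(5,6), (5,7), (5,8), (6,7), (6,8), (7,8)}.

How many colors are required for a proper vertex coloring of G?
χ(G) = 4

Clique number ω(G) = 4 (lower bound: χ ≥ ω).
The clique on [5, 6, 7, 8] has size 4, forcing χ ≥ 4, and the coloring below uses 4 colors, so χ(G) = 4.
A valid 4-coloring: color 1: [8]; color 2: [5]; color 3: [7]; color 4: [6].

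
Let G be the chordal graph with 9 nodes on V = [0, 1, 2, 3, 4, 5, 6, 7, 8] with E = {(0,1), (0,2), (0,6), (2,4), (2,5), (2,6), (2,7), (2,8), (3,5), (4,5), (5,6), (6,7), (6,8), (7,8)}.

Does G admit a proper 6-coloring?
Yes, G is 6-colorable

A valid 6-coloring: color 1: [1, 2, 3]; color 2: [4, 6]; color 3: [0, 5, 8]; color 4: [7].
(χ(G) = 4 ≤ 6.)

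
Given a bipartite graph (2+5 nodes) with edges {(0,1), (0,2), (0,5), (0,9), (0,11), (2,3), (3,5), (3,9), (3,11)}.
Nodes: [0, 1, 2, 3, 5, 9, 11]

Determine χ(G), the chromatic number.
χ(G) = 2

Clique number ω(G) = 2 (lower bound: χ ≥ ω).
The graph is bipartite (no odd cycle), so 2 colors suffice: χ(G) = 2.
A valid 2-coloring: color 1: [0, 3]; color 2: [1, 2, 5, 9, 11].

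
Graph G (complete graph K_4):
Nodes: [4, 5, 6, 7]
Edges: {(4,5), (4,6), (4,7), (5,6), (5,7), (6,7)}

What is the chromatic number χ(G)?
Clique number ω(G) = 4 (lower bound: χ ≥ ω).
The clique on [4, 5, 6, 7] has size 4, forcing χ ≥ 4, and the coloring below uses 4 colors, so χ(G) = 4.
A valid 4-coloring: color 1: [6]; color 2: [7]; color 3: [4]; color 4: [5].

χ(G) = 4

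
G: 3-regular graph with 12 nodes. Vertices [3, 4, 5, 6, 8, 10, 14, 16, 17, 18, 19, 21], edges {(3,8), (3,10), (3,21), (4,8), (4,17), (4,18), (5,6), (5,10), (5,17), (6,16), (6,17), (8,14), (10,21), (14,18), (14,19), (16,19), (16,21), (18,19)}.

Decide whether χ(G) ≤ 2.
No, G is not 2-colorable

The clique on vertices [3, 10, 21] has size 3 > 2, so it alone needs 3 colors.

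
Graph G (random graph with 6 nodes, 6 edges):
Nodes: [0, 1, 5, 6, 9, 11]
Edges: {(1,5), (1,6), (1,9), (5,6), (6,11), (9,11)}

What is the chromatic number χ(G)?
χ(G) = 3

Clique number ω(G) = 3 (lower bound: χ ≥ ω).
The clique on [1, 5, 6] has size 3, forcing χ ≥ 3, and the coloring below uses 3 colors, so χ(G) = 3.
A valid 3-coloring: color 1: [0, 1, 11]; color 2: [6, 9]; color 3: [5].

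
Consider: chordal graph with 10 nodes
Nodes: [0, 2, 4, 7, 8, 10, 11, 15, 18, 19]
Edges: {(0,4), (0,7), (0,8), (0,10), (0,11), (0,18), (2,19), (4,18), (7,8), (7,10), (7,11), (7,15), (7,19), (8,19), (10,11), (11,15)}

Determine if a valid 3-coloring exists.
The clique on vertices [0, 7, 10, 11] has size 4 > 3, so it alone needs 4 colors.

No, G is not 3-colorable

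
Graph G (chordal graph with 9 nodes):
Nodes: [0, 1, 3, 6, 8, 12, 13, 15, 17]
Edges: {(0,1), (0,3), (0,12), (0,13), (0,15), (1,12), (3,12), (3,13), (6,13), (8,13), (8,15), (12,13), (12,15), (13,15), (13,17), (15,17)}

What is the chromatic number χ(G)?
Clique number ω(G) = 4 (lower bound: χ ≥ ω).
The clique on [0, 3, 12, 13] has size 4, forcing χ ≥ 4, and the coloring below uses 4 colors, so χ(G) = 4.
A valid 4-coloring: color 1: [1, 13]; color 2: [6, 8, 12, 17]; color 3: [3, 15]; color 4: [0].

χ(G) = 4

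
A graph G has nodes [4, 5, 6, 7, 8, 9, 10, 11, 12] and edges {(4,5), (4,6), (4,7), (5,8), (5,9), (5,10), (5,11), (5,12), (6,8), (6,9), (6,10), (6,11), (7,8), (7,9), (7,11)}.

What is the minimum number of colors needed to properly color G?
Clique number ω(G) = 2 (lower bound: χ ≥ ω).
The graph is bipartite (no odd cycle), so 2 colors suffice: χ(G) = 2.
A valid 2-coloring: color 1: [5, 6, 7]; color 2: [4, 8, 9, 10, 11, 12].

χ(G) = 2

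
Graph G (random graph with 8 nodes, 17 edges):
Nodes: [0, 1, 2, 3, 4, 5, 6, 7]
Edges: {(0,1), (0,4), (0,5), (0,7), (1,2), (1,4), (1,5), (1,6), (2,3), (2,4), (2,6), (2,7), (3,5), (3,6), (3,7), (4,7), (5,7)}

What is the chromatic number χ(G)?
χ(G) = 4

Clique number ω(G) = 3 (lower bound: χ ≥ ω).
Odd cycle [7, 4, 1, 6, 3] needs 3 colors (χ ≥ 3).
Vertex 2 is adjacent to every vertex of [1, 3, 4, 6, 7], which already need 3 colors among themselves, so 2 needs a new color (χ ≥ 4).
The coloring below uses 4 colors, so χ(G) = 4.
A valid 4-coloring: color 1: [1, 7]; color 2: [0, 2]; color 3: [3, 4]; color 4: [5, 6].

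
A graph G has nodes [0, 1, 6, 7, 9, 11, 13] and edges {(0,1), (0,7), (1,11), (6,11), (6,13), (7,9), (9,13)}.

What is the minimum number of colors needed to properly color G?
Clique number ω(G) = 2 (lower bound: χ ≥ ω).
Odd cycle [0, 7, 9, 13, 6, 11, 1] needs 3 colors (χ ≥ 3).
The coloring below uses 3 colors, so χ(G) = 3.
A valid 3-coloring: color 1: [0, 9, 11]; color 2: [1, 7, 13]; color 3: [6].

χ(G) = 3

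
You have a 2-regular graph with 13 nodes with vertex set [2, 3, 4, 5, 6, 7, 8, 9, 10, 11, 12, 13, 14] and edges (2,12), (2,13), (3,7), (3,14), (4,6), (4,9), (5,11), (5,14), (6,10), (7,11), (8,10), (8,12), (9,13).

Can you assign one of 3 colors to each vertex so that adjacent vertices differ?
Yes, G is 3-colorable

A valid 3-coloring: color 1: [4, 5, 7, 10, 12, 13]; color 2: [2, 3, 6, 8, 9, 11]; color 3: [14].
(χ(G) = 3 ≤ 3.)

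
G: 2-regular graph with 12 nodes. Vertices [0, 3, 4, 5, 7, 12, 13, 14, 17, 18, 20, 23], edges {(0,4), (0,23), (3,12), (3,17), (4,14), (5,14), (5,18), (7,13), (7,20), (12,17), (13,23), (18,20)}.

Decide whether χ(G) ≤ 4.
Yes, G is 4-colorable

A valid 4-coloring: color 1: [0, 3, 13, 14, 18]; color 2: [4, 5, 12, 20, 23]; color 3: [7, 17].
(χ(G) = 3 ≤ 4.)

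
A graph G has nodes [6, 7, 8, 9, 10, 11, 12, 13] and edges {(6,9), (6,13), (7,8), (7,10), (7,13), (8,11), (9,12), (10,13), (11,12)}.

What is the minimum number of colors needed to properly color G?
Clique number ω(G) = 3 (lower bound: χ ≥ ω).
The clique on [7, 10, 13] has size 3, forcing χ ≥ 3, and the coloring below uses 3 colors, so χ(G) = 3.
A valid 3-coloring: color 1: [9, 11, 13]; color 2: [6, 7, 12]; color 3: [8, 10].

χ(G) = 3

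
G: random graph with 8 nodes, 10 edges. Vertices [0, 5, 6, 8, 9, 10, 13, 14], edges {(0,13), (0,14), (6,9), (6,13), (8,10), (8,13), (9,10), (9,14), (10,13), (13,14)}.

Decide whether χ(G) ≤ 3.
A valid 3-coloring: color 1: [5, 9, 13]; color 2: [6, 10, 14]; color 3: [0, 8].
(χ(G) = 3 ≤ 3.)

Yes, G is 3-colorable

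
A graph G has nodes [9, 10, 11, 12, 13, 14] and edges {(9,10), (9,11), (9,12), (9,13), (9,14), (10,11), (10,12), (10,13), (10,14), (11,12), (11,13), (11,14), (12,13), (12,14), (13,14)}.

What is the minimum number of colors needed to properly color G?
χ(G) = 6

Clique number ω(G) = 6 (lower bound: χ ≥ ω).
The clique on [9, 10, 11, 12, 13, 14] has size 6, forcing χ ≥ 6, and the coloring below uses 6 colors, so χ(G) = 6.
A valid 6-coloring: color 1: [11]; color 2: [14]; color 3: [10]; color 4: [9]; color 5: [13]; color 6: [12].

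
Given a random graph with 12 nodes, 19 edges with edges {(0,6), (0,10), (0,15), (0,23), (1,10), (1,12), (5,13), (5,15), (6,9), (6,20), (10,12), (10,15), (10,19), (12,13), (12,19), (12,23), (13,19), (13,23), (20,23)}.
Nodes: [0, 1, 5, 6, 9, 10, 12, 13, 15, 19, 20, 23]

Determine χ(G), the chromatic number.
Clique number ω(G) = 3 (lower bound: χ ≥ ω).
The clique on [0, 10, 15] has size 3, forcing χ ≥ 3, and the coloring below uses 3 colors, so χ(G) = 3.
A valid 3-coloring: color 1: [6, 10, 13]; color 2: [0, 5, 9, 12, 20]; color 3: [1, 15, 19, 23].

χ(G) = 3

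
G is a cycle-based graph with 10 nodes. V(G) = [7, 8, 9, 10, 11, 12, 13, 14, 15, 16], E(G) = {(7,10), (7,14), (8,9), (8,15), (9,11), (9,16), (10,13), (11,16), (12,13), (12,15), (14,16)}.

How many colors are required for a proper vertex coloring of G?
χ(G) = 3

Clique number ω(G) = 3 (lower bound: χ ≥ ω).
The clique on [9, 11, 16] has size 3, forcing χ ≥ 3, and the coloring below uses 3 colors, so χ(G) = 3.
A valid 3-coloring: color 1: [9, 10, 14, 15]; color 2: [7, 8, 12, 16]; color 3: [11, 13].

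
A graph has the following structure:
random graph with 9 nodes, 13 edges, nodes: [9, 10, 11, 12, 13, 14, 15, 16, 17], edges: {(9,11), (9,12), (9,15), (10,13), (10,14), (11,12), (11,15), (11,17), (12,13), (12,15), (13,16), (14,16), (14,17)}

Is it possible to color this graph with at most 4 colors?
Yes, G is 4-colorable

A valid 4-coloring: color 1: [11, 13, 14]; color 2: [10, 12, 16, 17]; color 3: [15]; color 4: [9].
(χ(G) = 4 ≤ 4.)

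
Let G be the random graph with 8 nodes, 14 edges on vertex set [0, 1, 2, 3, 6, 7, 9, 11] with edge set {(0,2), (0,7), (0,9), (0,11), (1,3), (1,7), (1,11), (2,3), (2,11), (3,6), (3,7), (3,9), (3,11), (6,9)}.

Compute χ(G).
Clique number ω(G) = 3 (lower bound: χ ≥ ω).
The clique on [0, 2, 11] has size 3, forcing χ ≥ 3, and the coloring below uses 3 colors, so χ(G) = 3.
A valid 3-coloring: color 1: [0, 3]; color 2: [7, 9, 11]; color 3: [1, 2, 6].

χ(G) = 3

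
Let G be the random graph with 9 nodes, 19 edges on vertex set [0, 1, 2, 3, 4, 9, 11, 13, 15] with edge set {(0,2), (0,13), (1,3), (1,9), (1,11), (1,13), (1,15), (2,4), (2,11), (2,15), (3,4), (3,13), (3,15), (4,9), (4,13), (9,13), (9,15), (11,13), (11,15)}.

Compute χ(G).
Clique number ω(G) = 3 (lower bound: χ ≥ ω).
Suppose a proper 3-coloring c exists. The clique [1, 3, 13] takes 3 distinct colors; by symmetry let c(1) = 1, c(3) = 2, c(13) = 3.
- Vertex 15: neighbors [1, 3] already have colors [1, 2] ⇒ c(15) = 3.
- Vertex 4: neighbors [3, 13] already have colors [2, 3] ⇒ c(4) = 1.
- Vertex 2: neighbors [4, 15] already have colors [1, 3] ⇒ c(2) = 2.
- Vertex 11: neighbors [1, 2, 13] already have colors [1, 2, 3] — all 3 colors blocked. Contradiction.
The forced assignments end in a contradiction, so G has no proper 3-coloring (χ ≥ 4).
The coloring below uses 4 colors, so χ(G) = 4.
A valid 4-coloring: color 1: [13, 15]; color 2: [1, 2]; color 3: [0, 4, 11]; color 4: [3, 9].

χ(G) = 4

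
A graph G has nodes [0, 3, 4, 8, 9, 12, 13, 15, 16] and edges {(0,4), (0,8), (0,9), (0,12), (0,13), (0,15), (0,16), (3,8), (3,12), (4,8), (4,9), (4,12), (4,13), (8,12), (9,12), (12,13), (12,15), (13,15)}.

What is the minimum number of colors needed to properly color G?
Clique number ω(G) = 4 (lower bound: χ ≥ ω).
The clique on [0, 4, 8, 12] has size 4, forcing χ ≥ 4, and the coloring below uses 4 colors, so χ(G) = 4.
A valid 4-coloring: color 1: [0, 3]; color 2: [12, 16]; color 3: [4, 15]; color 4: [8, 9, 13].

χ(G) = 4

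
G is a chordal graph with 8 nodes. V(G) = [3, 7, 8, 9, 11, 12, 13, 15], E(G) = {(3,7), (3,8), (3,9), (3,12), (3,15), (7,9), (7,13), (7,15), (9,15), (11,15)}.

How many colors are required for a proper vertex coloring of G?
χ(G) = 4

Clique number ω(G) = 4 (lower bound: χ ≥ ω).
The clique on [3, 7, 9, 15] has size 4, forcing χ ≥ 4, and the coloring below uses 4 colors, so χ(G) = 4.
A valid 4-coloring: color 1: [3, 11, 13]; color 2: [7, 8, 12]; color 3: [15]; color 4: [9].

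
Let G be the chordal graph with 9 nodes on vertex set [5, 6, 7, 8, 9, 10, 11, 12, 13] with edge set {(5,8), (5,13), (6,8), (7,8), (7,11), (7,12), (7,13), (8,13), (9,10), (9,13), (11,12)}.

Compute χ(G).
χ(G) = 3

Clique number ω(G) = 3 (lower bound: χ ≥ ω).
The clique on [5, 8, 13] has size 3, forcing χ ≥ 3, and the coloring below uses 3 colors, so χ(G) = 3.
A valid 3-coloring: color 1: [5, 6, 7, 9]; color 2: [8, 10, 11]; color 3: [12, 13].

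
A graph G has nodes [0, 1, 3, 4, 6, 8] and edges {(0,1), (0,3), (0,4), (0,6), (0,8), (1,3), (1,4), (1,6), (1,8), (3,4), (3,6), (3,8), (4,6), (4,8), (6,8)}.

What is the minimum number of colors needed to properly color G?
Clique number ω(G) = 6 (lower bound: χ ≥ ω).
The clique on [0, 1, 3, 4, 6, 8] has size 6, forcing χ ≥ 6, and the coloring below uses 6 colors, so χ(G) = 6.
A valid 6-coloring: color 1: [0]; color 2: [4]; color 3: [8]; color 4: [6]; color 5: [3]; color 6: [1].

χ(G) = 6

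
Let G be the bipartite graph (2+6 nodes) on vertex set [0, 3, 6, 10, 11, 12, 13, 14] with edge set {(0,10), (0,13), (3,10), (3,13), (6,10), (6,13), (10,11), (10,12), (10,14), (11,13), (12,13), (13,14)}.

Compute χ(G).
χ(G) = 2

Clique number ω(G) = 2 (lower bound: χ ≥ ω).
The graph is bipartite (no odd cycle), so 2 colors suffice: χ(G) = 2.
A valid 2-coloring: color 1: [10, 13]; color 2: [0, 3, 6, 11, 12, 14].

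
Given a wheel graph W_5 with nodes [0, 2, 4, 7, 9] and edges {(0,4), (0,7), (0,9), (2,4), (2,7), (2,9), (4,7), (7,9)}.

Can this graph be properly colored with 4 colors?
Yes, G is 4-colorable

A valid 4-coloring: color 1: [7]; color 2: [4, 9]; color 3: [0, 2].
(χ(G) = 3 ≤ 4.)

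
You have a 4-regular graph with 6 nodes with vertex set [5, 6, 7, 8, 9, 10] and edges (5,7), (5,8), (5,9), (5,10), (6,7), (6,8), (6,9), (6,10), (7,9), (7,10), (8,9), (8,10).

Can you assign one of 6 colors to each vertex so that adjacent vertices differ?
Yes, G is 6-colorable

A valid 6-coloring: color 1: [9, 10]; color 2: [7, 8]; color 3: [5, 6].
(χ(G) = 3 ≤ 6.)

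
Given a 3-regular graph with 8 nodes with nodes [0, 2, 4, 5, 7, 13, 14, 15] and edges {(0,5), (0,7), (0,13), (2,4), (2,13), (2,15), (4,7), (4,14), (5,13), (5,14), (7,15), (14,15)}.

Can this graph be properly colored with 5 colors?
Yes, G is 5-colorable

A valid 5-coloring: color 1: [7, 13, 14]; color 2: [0, 4, 15]; color 3: [2, 5].
(χ(G) = 3 ≤ 5.)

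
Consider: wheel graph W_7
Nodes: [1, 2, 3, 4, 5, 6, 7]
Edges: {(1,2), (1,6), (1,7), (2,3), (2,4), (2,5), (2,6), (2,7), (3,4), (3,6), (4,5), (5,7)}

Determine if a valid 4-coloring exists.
Yes, G is 4-colorable

A valid 4-coloring: color 1: [2]; color 2: [4, 6, 7]; color 3: [1, 3, 5].
(χ(G) = 3 ≤ 4.)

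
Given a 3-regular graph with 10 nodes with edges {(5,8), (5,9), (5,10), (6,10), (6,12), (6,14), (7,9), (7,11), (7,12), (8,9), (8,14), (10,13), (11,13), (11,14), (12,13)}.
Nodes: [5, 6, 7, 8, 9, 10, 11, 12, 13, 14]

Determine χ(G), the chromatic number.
Clique number ω(G) = 3 (lower bound: χ ≥ ω).
The clique on [5, 8, 9] has size 3, forcing χ ≥ 3, and the coloring below uses 3 colors, so χ(G) = 3.
A valid 3-coloring: color 1: [5, 6, 7, 13]; color 2: [8, 10, 11, 12]; color 3: [9, 14].

χ(G) = 3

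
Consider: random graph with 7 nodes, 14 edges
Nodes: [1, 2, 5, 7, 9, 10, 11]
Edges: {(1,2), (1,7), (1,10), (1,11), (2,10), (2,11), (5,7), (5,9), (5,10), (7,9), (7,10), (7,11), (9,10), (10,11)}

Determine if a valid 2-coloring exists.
No, G is not 2-colorable

The clique on vertices [1, 2, 10, 11] has size 4 > 2, so it alone needs 4 colors.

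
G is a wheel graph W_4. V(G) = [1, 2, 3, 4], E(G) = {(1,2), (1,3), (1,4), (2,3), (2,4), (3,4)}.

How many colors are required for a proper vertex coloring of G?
χ(G) = 4

Clique number ω(G) = 4 (lower bound: χ ≥ ω).
The clique on [1, 2, 3, 4] has size 4, forcing χ ≥ 4, and the coloring below uses 4 colors, so χ(G) = 4.
A valid 4-coloring: color 1: [3]; color 2: [2]; color 3: [4]; color 4: [1].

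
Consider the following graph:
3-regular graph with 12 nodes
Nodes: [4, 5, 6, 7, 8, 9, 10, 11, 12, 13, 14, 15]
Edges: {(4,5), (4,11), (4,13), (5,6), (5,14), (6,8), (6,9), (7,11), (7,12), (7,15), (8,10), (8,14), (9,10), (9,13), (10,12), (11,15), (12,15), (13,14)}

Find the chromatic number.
χ(G) = 3

Clique number ω(G) = 3 (lower bound: χ ≥ ω).
The clique on [7, 11, 15] has size 3, forcing χ ≥ 3, and the coloring below uses 3 colors, so χ(G) = 3.
A valid 3-coloring: color 1: [5, 8, 9, 11, 12]; color 2: [4, 6, 7, 10, 14]; color 3: [13, 15].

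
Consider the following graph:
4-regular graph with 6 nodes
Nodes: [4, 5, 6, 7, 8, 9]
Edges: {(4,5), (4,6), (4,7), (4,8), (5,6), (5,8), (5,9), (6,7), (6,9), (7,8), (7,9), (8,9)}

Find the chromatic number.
χ(G) = 3

Clique number ω(G) = 3 (lower bound: χ ≥ ω).
The clique on [5, 8, 9] has size 3, forcing χ ≥ 3, and the coloring below uses 3 colors, so χ(G) = 3.
A valid 3-coloring: color 1: [5, 7]; color 2: [4, 9]; color 3: [6, 8].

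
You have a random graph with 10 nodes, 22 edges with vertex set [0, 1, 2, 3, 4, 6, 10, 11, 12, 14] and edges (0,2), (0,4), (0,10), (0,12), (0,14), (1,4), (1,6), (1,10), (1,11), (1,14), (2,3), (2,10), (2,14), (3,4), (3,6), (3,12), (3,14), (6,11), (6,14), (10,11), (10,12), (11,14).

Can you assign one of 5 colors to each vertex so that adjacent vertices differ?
Yes, G is 5-colorable

A valid 5-coloring: color 1: [4, 10, 14]; color 2: [0, 1, 3]; color 3: [2, 6, 12]; color 4: [11].
(χ(G) = 4 ≤ 5.)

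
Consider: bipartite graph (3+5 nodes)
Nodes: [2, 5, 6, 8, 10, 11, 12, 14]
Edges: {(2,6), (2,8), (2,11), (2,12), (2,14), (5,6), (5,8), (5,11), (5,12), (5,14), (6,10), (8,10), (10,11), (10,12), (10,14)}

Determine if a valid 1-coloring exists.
Edge (2,6) forces its endpoints to differ, so 1 color is not enough.

No, G is not 1-colorable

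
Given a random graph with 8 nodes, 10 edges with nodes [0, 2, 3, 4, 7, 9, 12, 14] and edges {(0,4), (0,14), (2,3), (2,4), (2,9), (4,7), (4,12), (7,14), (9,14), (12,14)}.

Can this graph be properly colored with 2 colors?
No, G is not 2-colorable

Odd cycle [9, 2, 4, 0, 14] needs 3 colors (χ ≥ 3).
Hence χ(G) ≥ 3 > 2, so no proper 2-coloring exists.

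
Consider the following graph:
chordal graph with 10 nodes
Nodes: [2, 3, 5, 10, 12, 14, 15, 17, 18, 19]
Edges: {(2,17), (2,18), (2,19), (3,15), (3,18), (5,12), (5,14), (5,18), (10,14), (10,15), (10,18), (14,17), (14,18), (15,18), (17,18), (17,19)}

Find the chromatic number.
χ(G) = 3

Clique number ω(G) = 3 (lower bound: χ ≥ ω).
The clique on [2, 17, 18] has size 3, forcing χ ≥ 3, and the coloring below uses 3 colors, so χ(G) = 3.
A valid 3-coloring: color 1: [12, 18, 19]; color 2: [2, 14, 15]; color 3: [3, 5, 10, 17].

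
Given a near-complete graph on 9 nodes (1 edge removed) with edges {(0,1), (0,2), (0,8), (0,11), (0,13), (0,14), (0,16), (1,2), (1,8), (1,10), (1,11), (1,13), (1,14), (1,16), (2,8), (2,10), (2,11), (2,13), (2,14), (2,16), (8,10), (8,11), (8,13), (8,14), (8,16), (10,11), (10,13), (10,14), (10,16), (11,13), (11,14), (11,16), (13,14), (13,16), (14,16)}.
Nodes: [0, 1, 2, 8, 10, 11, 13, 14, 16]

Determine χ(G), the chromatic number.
Clique number ω(G) = 8 (lower bound: χ ≥ ω).
The clique on [0, 1, 2, 8, 11, 13, 14, 16] has size 8, forcing χ ≥ 8, and the coloring below uses 8 colors, so χ(G) = 8.
A valid 8-coloring: color 1: [11]; color 2: [14]; color 3: [8]; color 4: [13]; color 5: [1]; color 6: [16]; color 7: [2]; color 8: [0, 10].

χ(G) = 8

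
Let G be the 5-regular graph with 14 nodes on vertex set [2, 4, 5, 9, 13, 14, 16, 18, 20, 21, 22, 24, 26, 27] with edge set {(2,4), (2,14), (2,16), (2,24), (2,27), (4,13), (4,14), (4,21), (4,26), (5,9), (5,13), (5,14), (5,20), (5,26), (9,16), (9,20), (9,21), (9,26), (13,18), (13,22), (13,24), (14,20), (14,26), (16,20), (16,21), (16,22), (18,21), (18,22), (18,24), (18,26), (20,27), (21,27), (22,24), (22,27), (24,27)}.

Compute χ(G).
χ(G) = 4

Clique number ω(G) = 4 (lower bound: χ ≥ ω).
The clique on [13, 18, 22, 24] has size 4, forcing χ ≥ 4, and the coloring below uses 4 colors, so χ(G) = 4.
A valid 4-coloring: color 1: [4, 5, 16, 24]; color 2: [2, 20, 21, 22, 26]; color 3: [9, 14, 18, 27]; color 4: [13].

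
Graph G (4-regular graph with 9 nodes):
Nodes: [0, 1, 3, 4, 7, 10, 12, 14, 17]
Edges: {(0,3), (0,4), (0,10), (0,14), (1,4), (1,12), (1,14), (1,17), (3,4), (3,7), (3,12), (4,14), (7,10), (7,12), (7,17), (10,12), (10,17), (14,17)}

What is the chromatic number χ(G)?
Clique number ω(G) = 3 (lower bound: χ ≥ ω).
The clique on [0, 3, 4] has size 3, forcing χ ≥ 3, and the coloring below uses 3 colors, so χ(G) = 3.
A valid 3-coloring: color 1: [4, 12, 17]; color 2: [3, 10, 14]; color 3: [0, 1, 7].

χ(G) = 3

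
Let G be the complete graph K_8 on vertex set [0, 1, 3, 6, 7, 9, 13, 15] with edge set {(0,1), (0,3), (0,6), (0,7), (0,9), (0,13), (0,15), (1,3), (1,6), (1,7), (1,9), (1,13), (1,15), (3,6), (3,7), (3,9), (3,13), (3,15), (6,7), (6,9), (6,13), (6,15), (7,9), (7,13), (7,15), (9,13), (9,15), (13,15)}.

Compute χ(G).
χ(G) = 8

Clique number ω(G) = 8 (lower bound: χ ≥ ω).
The clique on [0, 1, 3, 6, 7, 9, 13, 15] has size 8, forcing χ ≥ 8, and the coloring below uses 8 colors, so χ(G) = 8.
A valid 8-coloring: color 1: [13]; color 2: [1]; color 3: [7]; color 4: [9]; color 5: [3]; color 6: [6]; color 7: [15]; color 8: [0].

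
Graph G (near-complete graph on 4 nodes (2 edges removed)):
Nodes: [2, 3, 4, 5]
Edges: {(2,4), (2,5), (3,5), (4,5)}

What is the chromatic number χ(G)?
χ(G) = 3

Clique number ω(G) = 3 (lower bound: χ ≥ ω).
The clique on [2, 4, 5] has size 3, forcing χ ≥ 3, and the coloring below uses 3 colors, so χ(G) = 3.
A valid 3-coloring: color 1: [5]; color 2: [3, 4]; color 3: [2].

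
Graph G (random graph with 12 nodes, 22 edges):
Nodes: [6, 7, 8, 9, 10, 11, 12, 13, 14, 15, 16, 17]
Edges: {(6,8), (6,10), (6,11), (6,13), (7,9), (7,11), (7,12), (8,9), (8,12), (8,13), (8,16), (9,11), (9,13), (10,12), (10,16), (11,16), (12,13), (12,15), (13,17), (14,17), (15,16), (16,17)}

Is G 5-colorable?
Yes, G is 5-colorable

A valid 5-coloring: color 1: [8, 10, 11, 15, 17]; color 2: [6, 9, 12, 14, 16]; color 3: [7, 13].
(χ(G) = 3 ≤ 5.)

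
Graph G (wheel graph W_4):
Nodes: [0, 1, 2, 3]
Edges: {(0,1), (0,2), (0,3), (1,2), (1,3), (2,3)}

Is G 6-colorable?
Yes, G is 6-colorable

A valid 6-coloring: color 1: [2]; color 2: [1]; color 3: [0]; color 4: [3].
(χ(G) = 4 ≤ 6.)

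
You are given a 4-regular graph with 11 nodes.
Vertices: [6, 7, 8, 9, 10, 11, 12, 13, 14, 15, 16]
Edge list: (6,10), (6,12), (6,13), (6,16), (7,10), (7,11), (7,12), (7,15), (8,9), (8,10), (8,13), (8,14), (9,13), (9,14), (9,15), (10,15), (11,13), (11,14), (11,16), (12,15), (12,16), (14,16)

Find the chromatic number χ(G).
χ(G) = 3

Clique number ω(G) = 3 (lower bound: χ ≥ ω).
The clique on [6, 12, 16] has size 3, forcing χ ≥ 3, and the coloring below uses 3 colors, so χ(G) = 3.
A valid 3-coloring: color 1: [6, 8, 11, 15]; color 2: [10, 12, 13, 14]; color 3: [7, 9, 16].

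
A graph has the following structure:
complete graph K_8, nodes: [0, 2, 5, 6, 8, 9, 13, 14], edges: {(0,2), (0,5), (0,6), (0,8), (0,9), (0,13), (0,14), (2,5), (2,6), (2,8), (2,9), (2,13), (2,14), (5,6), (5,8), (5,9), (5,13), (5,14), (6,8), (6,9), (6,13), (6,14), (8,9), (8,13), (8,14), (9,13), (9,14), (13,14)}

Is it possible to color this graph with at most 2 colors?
The clique on vertices [0, 2, 5, 6, 8, 9, 13, 14] has size 8 > 2, so it alone needs 8 colors.

No, G is not 2-colorable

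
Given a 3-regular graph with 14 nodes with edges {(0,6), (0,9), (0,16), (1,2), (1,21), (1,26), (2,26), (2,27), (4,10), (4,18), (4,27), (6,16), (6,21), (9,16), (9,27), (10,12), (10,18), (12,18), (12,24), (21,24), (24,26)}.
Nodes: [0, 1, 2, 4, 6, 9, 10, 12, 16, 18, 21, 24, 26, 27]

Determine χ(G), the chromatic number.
Clique number ω(G) = 3 (lower bound: χ ≥ ω).
The clique on [0, 9, 16] has size 3, forcing χ ≥ 3, and the coloring below uses 3 colors, so χ(G) = 3.
A valid 3-coloring: color 1: [1, 16, 18, 24, 27]; color 2: [0, 4, 12, 21, 26]; color 3: [2, 6, 9, 10].

χ(G) = 3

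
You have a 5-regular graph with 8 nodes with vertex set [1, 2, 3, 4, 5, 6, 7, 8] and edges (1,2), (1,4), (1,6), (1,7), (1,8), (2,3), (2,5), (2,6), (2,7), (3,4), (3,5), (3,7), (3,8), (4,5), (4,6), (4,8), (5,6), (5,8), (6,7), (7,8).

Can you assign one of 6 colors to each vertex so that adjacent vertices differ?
A valid 6-coloring: color 1: [4, 7]; color 2: [1, 5]; color 3: [3, 6]; color 4: [2, 8].
(χ(G) = 4 ≤ 6.)

Yes, G is 6-colorable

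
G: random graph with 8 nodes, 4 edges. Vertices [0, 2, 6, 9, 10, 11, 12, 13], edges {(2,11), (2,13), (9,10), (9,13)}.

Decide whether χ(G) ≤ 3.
Yes, G is 3-colorable

A valid 3-coloring: color 1: [0, 2, 6, 9, 12]; color 2: [10, 11, 13].
(χ(G) = 2 ≤ 3.)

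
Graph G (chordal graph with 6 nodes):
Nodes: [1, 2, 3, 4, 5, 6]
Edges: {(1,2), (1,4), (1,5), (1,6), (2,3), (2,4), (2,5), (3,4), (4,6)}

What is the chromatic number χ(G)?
χ(G) = 3

Clique number ω(G) = 3 (lower bound: χ ≥ ω).
The clique on [1, 2, 4] has size 3, forcing χ ≥ 3, and the coloring below uses 3 colors, so χ(G) = 3.
A valid 3-coloring: color 1: [2, 6]; color 2: [1, 3]; color 3: [4, 5].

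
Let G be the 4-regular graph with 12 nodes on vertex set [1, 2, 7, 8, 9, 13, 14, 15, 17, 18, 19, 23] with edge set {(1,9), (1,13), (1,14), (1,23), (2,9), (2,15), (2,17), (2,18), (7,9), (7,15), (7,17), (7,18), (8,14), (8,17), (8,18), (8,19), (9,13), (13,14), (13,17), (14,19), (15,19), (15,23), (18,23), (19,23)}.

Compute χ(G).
χ(G) = 3

Clique number ω(G) = 3 (lower bound: χ ≥ ω).
The clique on [1, 9, 13] has size 3, forcing χ ≥ 3, and the coloring below uses 3 colors, so χ(G) = 3.
A valid 3-coloring: color 1: [2, 7, 8, 13, 23]; color 2: [9, 14, 15, 17, 18]; color 3: [1, 19].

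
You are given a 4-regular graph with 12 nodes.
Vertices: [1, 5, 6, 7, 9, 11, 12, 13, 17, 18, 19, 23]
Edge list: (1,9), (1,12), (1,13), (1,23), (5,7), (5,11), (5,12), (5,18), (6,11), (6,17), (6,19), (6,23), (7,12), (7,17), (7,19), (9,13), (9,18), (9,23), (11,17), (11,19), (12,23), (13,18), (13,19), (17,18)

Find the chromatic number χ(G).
χ(G) = 4

Clique number ω(G) = 3 (lower bound: χ ≥ ω).
Suppose a proper 3-coloring c exists. The clique [1, 9, 13] takes 3 distinct colors; by symmetry let c(1) = 1, c(9) = 2, c(13) = 3.
- Vertex 18: neighbors [9, 13] already have colors [2, 3] ⇒ c(18) = 1.
- Vertex 23: neighbors [1, 9] already have colors [1, 2] ⇒ c(23) = 3.
- Vertex 12: neighbors [1, 23] already have colors [1, 3] ⇒ c(12) = 2.
- Vertex 5: neighbors [18, 12] already have colors [1, 2] ⇒ c(5) = 3.
- Vertex 7: neighbors [12, 5] already have colors [2, 3] ⇒ c(7) = 1.
- Vertex 19: neighbors [7, 13] already have colors [1, 3] ⇒ c(19) = 2.
- Vertex 6: neighbors [19, 23] already have colors [2, 3] ⇒ c(6) = 1.
- Vertex 11: neighbors [6, 19, 5] already have colors [1, 2, 3] — all 3 colors blocked. Contradiction.
The forced assignments end in a contradiction, so G has no proper 3-coloring (χ ≥ 4).
The coloring below uses 4 colors, so χ(G) = 4.
A valid 4-coloring: color 1: [9, 12, 17, 19]; color 2: [1, 6, 7, 18]; color 3: [5, 13, 23]; color 4: [11].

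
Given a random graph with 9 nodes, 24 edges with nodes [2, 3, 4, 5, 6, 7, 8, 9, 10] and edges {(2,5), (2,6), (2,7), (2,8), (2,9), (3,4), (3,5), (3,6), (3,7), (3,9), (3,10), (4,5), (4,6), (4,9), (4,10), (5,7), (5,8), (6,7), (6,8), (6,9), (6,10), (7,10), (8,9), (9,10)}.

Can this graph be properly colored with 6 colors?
A valid 6-coloring: color 1: [5, 6]; color 2: [7, 9]; color 3: [3, 8]; color 4: [2, 4]; color 5: [10].
(χ(G) = 5 ≤ 6.)

Yes, G is 6-colorable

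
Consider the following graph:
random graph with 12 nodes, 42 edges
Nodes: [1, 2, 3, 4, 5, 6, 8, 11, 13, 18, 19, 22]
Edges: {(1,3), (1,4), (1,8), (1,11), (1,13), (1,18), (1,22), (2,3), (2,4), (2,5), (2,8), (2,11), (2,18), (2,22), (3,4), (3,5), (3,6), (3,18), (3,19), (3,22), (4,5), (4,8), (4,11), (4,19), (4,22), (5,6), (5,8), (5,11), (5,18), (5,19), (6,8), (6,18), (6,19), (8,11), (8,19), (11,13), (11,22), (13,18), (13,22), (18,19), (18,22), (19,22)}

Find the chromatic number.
Clique number ω(G) = 5 (lower bound: χ ≥ ω).
The clique on [2, 4, 5, 8, 11] has size 5, forcing χ ≥ 5, and the coloring below uses 5 colors, so χ(G) = 5.
A valid 5-coloring: color 1: [4, 18]; color 2: [5, 22]; color 3: [3, 8, 13]; color 4: [1, 2, 6]; color 5: [11, 19].

χ(G) = 5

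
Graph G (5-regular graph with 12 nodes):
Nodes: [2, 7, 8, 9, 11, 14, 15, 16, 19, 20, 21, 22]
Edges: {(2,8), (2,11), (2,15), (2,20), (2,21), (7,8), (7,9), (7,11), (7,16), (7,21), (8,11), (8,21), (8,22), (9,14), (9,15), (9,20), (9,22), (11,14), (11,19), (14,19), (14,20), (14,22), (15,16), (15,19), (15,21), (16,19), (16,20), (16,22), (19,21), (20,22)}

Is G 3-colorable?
The clique on vertices [9, 14, 20, 22] has size 4 > 3, so it alone needs 4 colors.

No, G is not 3-colorable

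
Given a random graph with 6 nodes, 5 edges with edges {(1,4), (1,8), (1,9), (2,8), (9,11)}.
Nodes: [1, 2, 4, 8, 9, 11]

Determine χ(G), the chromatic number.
Clique number ω(G) = 2 (lower bound: χ ≥ ω).
The graph is bipartite (no odd cycle), so 2 colors suffice: χ(G) = 2.
A valid 2-coloring: color 1: [1, 2, 11]; color 2: [4, 8, 9].

χ(G) = 2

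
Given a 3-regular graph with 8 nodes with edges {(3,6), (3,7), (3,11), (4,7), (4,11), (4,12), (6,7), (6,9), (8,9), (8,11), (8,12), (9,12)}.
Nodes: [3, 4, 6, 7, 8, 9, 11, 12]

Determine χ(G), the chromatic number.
χ(G) = 3

Clique number ω(G) = 3 (lower bound: χ ≥ ω).
The clique on [3, 6, 7] has size 3, forcing χ ≥ 3, and the coloring below uses 3 colors, so χ(G) = 3.
A valid 3-coloring: color 1: [4, 6, 8]; color 2: [3, 12]; color 3: [7, 9, 11].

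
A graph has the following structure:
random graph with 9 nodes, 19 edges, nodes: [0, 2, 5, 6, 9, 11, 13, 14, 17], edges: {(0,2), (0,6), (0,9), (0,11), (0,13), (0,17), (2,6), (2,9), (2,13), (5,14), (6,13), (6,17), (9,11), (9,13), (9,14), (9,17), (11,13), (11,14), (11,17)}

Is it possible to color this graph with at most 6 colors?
Yes, G is 6-colorable

A valid 6-coloring: color 1: [5, 6, 9]; color 2: [0, 14]; color 3: [2, 11]; color 4: [13, 17].
(χ(G) = 4 ≤ 6.)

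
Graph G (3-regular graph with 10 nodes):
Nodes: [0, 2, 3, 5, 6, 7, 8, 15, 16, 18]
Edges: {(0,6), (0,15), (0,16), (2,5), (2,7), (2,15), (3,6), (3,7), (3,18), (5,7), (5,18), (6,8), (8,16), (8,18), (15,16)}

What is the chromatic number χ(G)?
Clique number ω(G) = 3 (lower bound: χ ≥ ω).
The clique on [0, 15, 16] has size 3, forcing χ ≥ 3, and the coloring below uses 3 colors, so χ(G) = 3.
A valid 3-coloring: color 1: [6, 7, 15, 18]; color 2: [0, 2, 3, 8]; color 3: [5, 16].

χ(G) = 3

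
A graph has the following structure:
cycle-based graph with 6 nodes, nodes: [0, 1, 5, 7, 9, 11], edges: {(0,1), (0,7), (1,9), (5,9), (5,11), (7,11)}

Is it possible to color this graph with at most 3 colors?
A valid 3-coloring: color 1: [0, 9, 11]; color 2: [1, 5, 7].
(χ(G) = 2 ≤ 3.)

Yes, G is 3-colorable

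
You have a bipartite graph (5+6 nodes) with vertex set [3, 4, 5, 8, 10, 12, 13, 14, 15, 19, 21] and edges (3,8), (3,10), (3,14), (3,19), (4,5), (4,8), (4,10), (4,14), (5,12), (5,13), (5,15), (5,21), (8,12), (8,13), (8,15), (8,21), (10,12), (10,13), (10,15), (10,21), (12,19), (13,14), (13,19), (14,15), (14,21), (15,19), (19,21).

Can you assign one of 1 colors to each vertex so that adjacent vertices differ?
No, G is not 1-colorable

Edge (4,5) forces its endpoints to differ, so 1 color is not enough.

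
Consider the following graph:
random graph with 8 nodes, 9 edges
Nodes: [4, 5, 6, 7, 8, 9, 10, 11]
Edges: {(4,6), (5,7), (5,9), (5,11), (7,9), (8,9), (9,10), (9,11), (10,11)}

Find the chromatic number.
χ(G) = 3

Clique number ω(G) = 3 (lower bound: χ ≥ ω).
The clique on [9, 10, 11] has size 3, forcing χ ≥ 3, and the coloring below uses 3 colors, so χ(G) = 3.
A valid 3-coloring: color 1: [4, 9]; color 2: [5, 6, 8, 10]; color 3: [7, 11].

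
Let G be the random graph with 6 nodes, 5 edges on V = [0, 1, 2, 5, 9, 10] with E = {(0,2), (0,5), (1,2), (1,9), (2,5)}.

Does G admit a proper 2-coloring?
No, G is not 2-colorable

The clique on vertices [0, 2, 5] has size 3 > 2, so it alone needs 3 colors.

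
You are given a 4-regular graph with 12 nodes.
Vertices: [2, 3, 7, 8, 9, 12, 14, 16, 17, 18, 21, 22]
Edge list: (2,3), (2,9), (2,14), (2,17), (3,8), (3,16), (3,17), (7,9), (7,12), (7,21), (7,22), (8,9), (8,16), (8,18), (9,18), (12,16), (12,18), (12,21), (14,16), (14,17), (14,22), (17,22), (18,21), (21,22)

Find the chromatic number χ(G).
Clique number ω(G) = 3 (lower bound: χ ≥ ω).
The clique on [2, 3, 17] has size 3, forcing χ ≥ 3, and the coloring below uses 3 colors, so χ(G) = 3.
A valid 3-coloring: color 1: [2, 8, 12, 22]; color 2: [9, 16, 17, 21]; color 3: [3, 7, 14, 18].

χ(G) = 3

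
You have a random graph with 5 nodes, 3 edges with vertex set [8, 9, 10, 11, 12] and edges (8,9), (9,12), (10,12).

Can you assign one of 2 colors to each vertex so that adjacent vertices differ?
Yes, G is 2-colorable

A valid 2-coloring: color 1: [9, 10, 11]; color 2: [8, 12].
(χ(G) = 2 ≤ 2.)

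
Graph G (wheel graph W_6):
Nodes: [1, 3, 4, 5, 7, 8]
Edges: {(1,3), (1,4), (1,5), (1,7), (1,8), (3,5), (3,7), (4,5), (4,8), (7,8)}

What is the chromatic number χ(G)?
χ(G) = 4

Clique number ω(G) = 3 (lower bound: χ ≥ ω).
Odd cycle [3, 5, 4, 8, 7] needs 3 colors (χ ≥ 3).
Vertex 1 is adjacent to every vertex of [3, 4, 5, 7, 8], which already need 3 colors among themselves, so 1 needs a new color (χ ≥ 4).
The coloring below uses 4 colors, so χ(G) = 4.
A valid 4-coloring: color 1: [1]; color 2: [3, 8]; color 3: [5, 7]; color 4: [4].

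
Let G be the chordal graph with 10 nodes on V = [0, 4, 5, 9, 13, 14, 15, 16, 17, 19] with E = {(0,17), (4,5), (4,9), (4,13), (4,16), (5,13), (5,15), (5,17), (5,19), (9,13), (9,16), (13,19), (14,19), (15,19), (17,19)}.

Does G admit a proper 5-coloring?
Yes, G is 5-colorable

A valid 5-coloring: color 1: [0, 4, 19]; color 2: [5, 9, 14]; color 3: [13, 15, 16, 17].
(χ(G) = 3 ≤ 5.)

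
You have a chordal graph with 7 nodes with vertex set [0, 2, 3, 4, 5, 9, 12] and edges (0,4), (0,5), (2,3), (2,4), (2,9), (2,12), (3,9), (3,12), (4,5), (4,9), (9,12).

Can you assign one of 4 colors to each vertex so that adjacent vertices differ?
Yes, G is 4-colorable

A valid 4-coloring: color 1: [0, 9]; color 2: [2, 5]; color 3: [4, 12]; color 4: [3].
(χ(G) = 4 ≤ 4.)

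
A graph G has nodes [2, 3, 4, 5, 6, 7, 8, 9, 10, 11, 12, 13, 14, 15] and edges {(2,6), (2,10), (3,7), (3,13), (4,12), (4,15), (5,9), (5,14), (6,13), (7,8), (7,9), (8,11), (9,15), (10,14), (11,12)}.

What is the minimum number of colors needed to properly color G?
χ(G) = 3

Clique number ω(G) = 2 (lower bound: χ ≥ ω).
Odd cycle [9, 5, 14, 10, 2, 6, 13, 3, 7] needs 3 colors (χ ≥ 3).
The coloring below uses 3 colors, so χ(G) = 3.
A valid 3-coloring: color 1: [4, 5, 6, 7, 10, 11]; color 2: [2, 3, 8, 9, 12, 14]; color 3: [13, 15].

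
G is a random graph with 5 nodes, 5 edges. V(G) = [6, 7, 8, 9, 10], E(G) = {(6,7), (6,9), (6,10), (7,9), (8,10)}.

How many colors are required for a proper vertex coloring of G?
χ(G) = 3

Clique number ω(G) = 3 (lower bound: χ ≥ ω).
The clique on [6, 7, 9] has size 3, forcing χ ≥ 3, and the coloring below uses 3 colors, so χ(G) = 3.
A valid 3-coloring: color 1: [6, 8]; color 2: [7, 10]; color 3: [9].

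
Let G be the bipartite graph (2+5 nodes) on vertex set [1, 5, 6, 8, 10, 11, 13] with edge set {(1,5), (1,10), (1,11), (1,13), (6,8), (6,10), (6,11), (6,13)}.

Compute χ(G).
χ(G) = 2

Clique number ω(G) = 2 (lower bound: χ ≥ ω).
The graph is bipartite (no odd cycle), so 2 colors suffice: χ(G) = 2.
A valid 2-coloring: color 1: [1, 6]; color 2: [5, 8, 10, 11, 13].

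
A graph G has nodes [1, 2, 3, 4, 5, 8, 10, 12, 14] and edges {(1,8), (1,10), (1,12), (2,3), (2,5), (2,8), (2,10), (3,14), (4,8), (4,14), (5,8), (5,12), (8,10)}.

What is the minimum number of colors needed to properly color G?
χ(G) = 3

Clique number ω(G) = 3 (lower bound: χ ≥ ω).
The clique on [1, 8, 10] has size 3, forcing χ ≥ 3, and the coloring below uses 3 colors, so χ(G) = 3.
A valid 3-coloring: color 1: [3, 8, 12]; color 2: [1, 2, 4]; color 3: [5, 10, 14].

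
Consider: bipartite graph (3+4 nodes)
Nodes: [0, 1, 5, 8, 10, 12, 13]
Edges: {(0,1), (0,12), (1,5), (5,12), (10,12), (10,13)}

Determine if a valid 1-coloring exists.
Edge (0,1) forces its endpoints to differ, so 1 color is not enough.

No, G is not 1-colorable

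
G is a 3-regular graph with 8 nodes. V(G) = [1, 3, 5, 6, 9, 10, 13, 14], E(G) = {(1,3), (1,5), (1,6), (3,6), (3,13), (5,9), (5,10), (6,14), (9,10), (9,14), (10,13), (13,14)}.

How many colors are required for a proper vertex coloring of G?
Clique number ω(G) = 3 (lower bound: χ ≥ ω).
The clique on [1, 3, 6] has size 3, forcing χ ≥ 3, and the coloring below uses 3 colors, so χ(G) = 3.
A valid 3-coloring: color 1: [1, 10, 14]; color 2: [3, 9]; color 3: [5, 6, 13].

χ(G) = 3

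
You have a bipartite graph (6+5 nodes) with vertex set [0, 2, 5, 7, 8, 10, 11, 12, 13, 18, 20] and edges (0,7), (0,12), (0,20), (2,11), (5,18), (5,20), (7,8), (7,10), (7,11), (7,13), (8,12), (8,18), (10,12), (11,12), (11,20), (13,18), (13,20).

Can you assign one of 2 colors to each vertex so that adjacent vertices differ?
A valid 2-coloring: color 1: [2, 7, 12, 18, 20]; color 2: [0, 5, 8, 10, 11, 13].
(χ(G) = 2 ≤ 2.)

Yes, G is 2-colorable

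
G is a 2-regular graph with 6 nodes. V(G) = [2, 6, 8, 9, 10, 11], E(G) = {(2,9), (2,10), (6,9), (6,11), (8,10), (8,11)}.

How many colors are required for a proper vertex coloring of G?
χ(G) = 2

Clique number ω(G) = 2 (lower bound: χ ≥ ω).
The graph is bipartite (no odd cycle), so 2 colors suffice: χ(G) = 2.
A valid 2-coloring: color 1: [9, 10, 11]; color 2: [2, 6, 8].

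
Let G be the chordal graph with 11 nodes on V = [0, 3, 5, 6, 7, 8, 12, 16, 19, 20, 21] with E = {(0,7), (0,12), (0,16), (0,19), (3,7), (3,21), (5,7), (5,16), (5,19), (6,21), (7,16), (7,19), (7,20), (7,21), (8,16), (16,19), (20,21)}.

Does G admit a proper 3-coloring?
No, G is not 3-colorable

The clique on vertices [0, 7, 16, 19] has size 4 > 3, so it alone needs 4 colors.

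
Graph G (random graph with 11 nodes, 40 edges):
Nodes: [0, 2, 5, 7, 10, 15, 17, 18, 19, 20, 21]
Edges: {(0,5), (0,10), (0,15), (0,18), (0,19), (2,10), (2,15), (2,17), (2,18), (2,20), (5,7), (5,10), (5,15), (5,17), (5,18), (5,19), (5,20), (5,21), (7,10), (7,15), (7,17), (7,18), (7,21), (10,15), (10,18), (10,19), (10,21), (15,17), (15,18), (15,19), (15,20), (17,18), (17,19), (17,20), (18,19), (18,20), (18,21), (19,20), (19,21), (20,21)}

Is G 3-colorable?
No, G is not 3-colorable

The clique on vertices [0, 5, 10, 15, 18, 19] has size 6 > 3, so it alone needs 6 colors.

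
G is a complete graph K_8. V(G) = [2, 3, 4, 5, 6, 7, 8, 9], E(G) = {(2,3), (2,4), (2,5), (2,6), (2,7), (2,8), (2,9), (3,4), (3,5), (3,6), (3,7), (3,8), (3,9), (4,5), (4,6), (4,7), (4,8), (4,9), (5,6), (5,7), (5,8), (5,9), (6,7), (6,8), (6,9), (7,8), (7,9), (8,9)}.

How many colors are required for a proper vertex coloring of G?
Clique number ω(G) = 8 (lower bound: χ ≥ ω).
The clique on [2, 3, 4, 5, 6, 7, 8, 9] has size 8, forcing χ ≥ 8, and the coloring below uses 8 colors, so χ(G) = 8.
A valid 8-coloring: color 1: [2]; color 2: [7]; color 3: [3]; color 4: [8]; color 5: [5]; color 6: [9]; color 7: [6]; color 8: [4].

χ(G) = 8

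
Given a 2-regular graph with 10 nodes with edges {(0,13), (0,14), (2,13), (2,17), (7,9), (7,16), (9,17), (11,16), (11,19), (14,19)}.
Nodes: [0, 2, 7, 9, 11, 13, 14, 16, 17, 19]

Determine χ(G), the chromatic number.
χ(G) = 2

Clique number ω(G) = 2 (lower bound: χ ≥ ω).
The graph is bipartite (no odd cycle), so 2 colors suffice: χ(G) = 2.
A valid 2-coloring: color 1: [0, 2, 9, 16, 19]; color 2: [7, 11, 13, 14, 17].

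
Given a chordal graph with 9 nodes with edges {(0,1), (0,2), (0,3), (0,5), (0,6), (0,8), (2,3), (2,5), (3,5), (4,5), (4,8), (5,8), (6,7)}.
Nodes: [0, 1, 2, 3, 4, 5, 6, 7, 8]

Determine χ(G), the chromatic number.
Clique number ω(G) = 4 (lower bound: χ ≥ ω).
The clique on [0, 2, 3, 5] has size 4, forcing χ ≥ 4, and the coloring below uses 4 colors, so χ(G) = 4.
A valid 4-coloring: color 1: [0, 4, 7]; color 2: [1, 5, 6]; color 3: [3, 8]; color 4: [2].

χ(G) = 4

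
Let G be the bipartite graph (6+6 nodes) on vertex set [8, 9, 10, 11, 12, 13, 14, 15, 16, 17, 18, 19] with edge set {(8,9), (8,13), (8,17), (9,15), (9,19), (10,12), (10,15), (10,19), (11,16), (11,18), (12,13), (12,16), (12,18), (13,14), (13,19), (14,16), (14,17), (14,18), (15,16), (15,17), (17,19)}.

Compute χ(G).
Clique number ω(G) = 2 (lower bound: χ ≥ ω).
The graph is bipartite (no odd cycle), so 2 colors suffice: χ(G) = 2.
A valid 2-coloring: color 1: [9, 10, 13, 16, 17, 18]; color 2: [8, 11, 12, 14, 15, 19].

χ(G) = 2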